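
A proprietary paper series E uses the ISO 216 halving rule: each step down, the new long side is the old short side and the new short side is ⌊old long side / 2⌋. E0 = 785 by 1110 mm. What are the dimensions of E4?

E1: ⌊1110/2⌋ × 785 = 555 × 785 mm
E2: ⌊785/2⌋ × 555 = 392 × 555 mm
E3: ⌊555/2⌋ × 392 = 277 × 392 mm
E4: ⌊392/2⌋ × 277 = 196 × 277 mm

196 × 277 mm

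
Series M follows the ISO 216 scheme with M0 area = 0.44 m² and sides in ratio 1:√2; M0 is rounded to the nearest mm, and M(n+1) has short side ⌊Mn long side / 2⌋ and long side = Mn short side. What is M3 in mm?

Let M0's short side be w mm. w · w√2 = 0.44 m² = 440,000 mm², so w ≈ 557.8 mm and w√2 ≈ 788.8 mm → M0 = 558 × 789 mm.
M1: ⌊789/2⌋ × 558 = 394 × 558 mm
M2: ⌊558/2⌋ × 394 = 279 × 394 mm
M3: ⌊394/2⌋ × 279 = 197 × 279 mm

197 × 279 mm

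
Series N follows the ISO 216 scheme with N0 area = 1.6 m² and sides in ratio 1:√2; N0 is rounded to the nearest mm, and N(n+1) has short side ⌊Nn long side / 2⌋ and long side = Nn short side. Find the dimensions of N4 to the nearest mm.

Let N0's short side be w mm. w · w√2 = 1.6 m² = 1,600,000 mm², so w ≈ 1063.7 mm and w√2 ≈ 1504.2 mm → N0 = 1064 × 1504 mm.
N1: ⌊1504/2⌋ × 1064 = 752 × 1064 mm
N2: ⌊1064/2⌋ × 752 = 532 × 752 mm
N3: ⌊752/2⌋ × 532 = 376 × 532 mm
N4: ⌊532/2⌋ × 376 = 266 × 376 mm

266 × 376 mm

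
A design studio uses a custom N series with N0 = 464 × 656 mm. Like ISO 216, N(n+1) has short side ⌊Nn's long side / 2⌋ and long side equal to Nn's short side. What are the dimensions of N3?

N1: ⌊656/2⌋ × 464 = 328 × 464 mm
N2: ⌊464/2⌋ × 328 = 232 × 328 mm
N3: ⌊328/2⌋ × 232 = 164 × 232 mm

164 × 232 mm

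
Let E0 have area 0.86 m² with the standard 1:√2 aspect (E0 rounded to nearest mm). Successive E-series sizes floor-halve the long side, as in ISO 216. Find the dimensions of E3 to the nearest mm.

Let E0's short side be w mm. w · w√2 = 0.86 m² = 860,000 mm², so w ≈ 779.8 mm and w√2 ≈ 1102.8 mm → E0 = 780 × 1103 mm.
E1: ⌊1103/2⌋ × 780 = 551 × 780 mm
E2: ⌊780/2⌋ × 551 = 390 × 551 mm
E3: ⌊551/2⌋ × 390 = 275 × 390 mm

275 × 390 mm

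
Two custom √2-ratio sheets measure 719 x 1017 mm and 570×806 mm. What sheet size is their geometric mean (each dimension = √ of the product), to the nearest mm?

Short side: √(719 · 570) = √409830 ≈ 640.2 → 640 mm
Long side: √(1017 · 806) = √819702 ≈ 905.4 → 905 mm

640 × 905 mm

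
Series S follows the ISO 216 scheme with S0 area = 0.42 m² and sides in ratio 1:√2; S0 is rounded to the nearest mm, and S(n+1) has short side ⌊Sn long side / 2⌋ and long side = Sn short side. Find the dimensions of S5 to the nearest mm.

Let S0's short side be w mm. w · w√2 = 0.42 m² = 420,000 mm², so w ≈ 545.0 mm and w√2 ≈ 770.7 mm → S0 = 545 × 771 mm.
S1: ⌊771/2⌋ × 545 = 385 × 545 mm
S2: ⌊545/2⌋ × 385 = 272 × 385 mm
S3: ⌊385/2⌋ × 272 = 192 × 272 mm
S4: ⌊272/2⌋ × 192 = 136 × 192 mm
S5: ⌊192/2⌋ × 136 = 96 × 136 mm

96 × 136 mm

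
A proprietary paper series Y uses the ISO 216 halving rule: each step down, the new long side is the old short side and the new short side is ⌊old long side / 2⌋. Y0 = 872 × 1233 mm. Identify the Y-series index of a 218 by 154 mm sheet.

Y5

Y0: 872 × 1233 mm
Y1: 616 × 872 mm
Y2: 436 × 616 mm
Y3: 308 × 436 mm
Y4: 218 × 308 mm
Y5: 154 × 218 mm
Y6: 109 × 154 mm
→ matches Y5.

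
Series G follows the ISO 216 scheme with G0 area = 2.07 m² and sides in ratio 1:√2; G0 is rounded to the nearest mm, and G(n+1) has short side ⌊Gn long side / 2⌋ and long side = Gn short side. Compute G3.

Let G0's short side be w mm. w · w√2 = 2.07 m² = 2,070,000 mm², so w ≈ 1209.8 mm and w√2 ≈ 1711.0 mm → G0 = 1210 × 1711 mm.
G1: ⌊1711/2⌋ × 1210 = 855 × 1210 mm
G2: ⌊1210/2⌋ × 855 = 605 × 855 mm
G3: ⌊855/2⌋ × 605 = 427 × 605 mm

427 × 605 mm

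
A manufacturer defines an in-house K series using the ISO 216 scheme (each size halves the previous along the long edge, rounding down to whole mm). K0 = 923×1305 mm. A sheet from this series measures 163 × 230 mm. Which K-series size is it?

K5

K0: 923 × 1305 mm
K1: 652 × 923 mm
K2: 461 × 652 mm
K3: 326 × 461 mm
K4: 230 × 326 mm
K5: 163 × 230 mm
K6: 115 × 163 mm
→ matches K5.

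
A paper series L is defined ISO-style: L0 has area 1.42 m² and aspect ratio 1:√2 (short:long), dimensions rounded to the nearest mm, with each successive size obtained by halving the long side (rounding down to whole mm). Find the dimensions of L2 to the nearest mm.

501 × 708 mm

Let L0's short side be w mm. w · w√2 = 1.42 m² = 1,420,000 mm², so w ≈ 1002.0 mm and w√2 ≈ 1417.1 mm → L0 = 1002 × 1417 mm.
L1: ⌊1417/2⌋ × 1002 = 708 × 1002 mm
L2: ⌊1002/2⌋ × 708 = 501 × 708 mm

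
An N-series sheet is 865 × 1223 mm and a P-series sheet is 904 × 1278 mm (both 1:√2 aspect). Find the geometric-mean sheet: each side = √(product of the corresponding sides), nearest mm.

Short side: √(865 · 904) = √781960 ≈ 884.3 → 884 mm
Long side: √(1223 · 1278) = √1562994 ≈ 1250.2 → 1250 mm

884 × 1250 mm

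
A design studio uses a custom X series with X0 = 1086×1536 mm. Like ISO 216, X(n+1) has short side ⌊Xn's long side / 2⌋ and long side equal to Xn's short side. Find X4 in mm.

X1 = 768 × 1086 mm (from X0 by 1 halving).
X2: ⌊1086/2⌋ × 768 = 543 × 768 mm
X3: ⌊768/2⌋ × 543 = 384 × 543 mm
X4: ⌊543/2⌋ × 384 = 271 × 384 mm

271 × 384 mm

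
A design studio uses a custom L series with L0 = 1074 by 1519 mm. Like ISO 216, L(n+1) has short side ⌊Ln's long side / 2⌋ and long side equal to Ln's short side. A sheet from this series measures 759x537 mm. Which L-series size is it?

L2

L0: 1074 × 1519 mm
L1: 759 × 1074 mm
L2: 537 × 759 mm
L3: 379 × 537 mm
→ matches L2.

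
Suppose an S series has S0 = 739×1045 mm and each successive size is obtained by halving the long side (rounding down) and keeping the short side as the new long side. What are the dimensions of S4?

184 × 261 mm

S1: ⌊1045/2⌋ × 739 = 522 × 739 mm
S2: ⌊739/2⌋ × 522 = 369 × 522 mm
S3: ⌊522/2⌋ × 369 = 261 × 369 mm
S4: ⌊369/2⌋ × 261 = 184 × 261 mm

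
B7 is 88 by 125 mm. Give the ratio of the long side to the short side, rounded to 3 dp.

1.420

125 / 88 = 1.420
ISO 216 targets √2 ≈ 1.414; the +0.006 deviation is from mm rounding.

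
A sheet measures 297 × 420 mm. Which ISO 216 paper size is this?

Aspect ratio 420/297 ≈ 1.414 — close to the ISO √2 ≈ 1.414.
In the A-series (A0 area = 1 m²): A3 = 297 × 420 mm.

A3 (297 × 420 mm)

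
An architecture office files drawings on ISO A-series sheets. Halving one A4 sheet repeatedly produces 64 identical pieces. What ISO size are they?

A10

64 = 2^6, so 6 halving steps.
A4 → A5 → … → A10 after 6 steps.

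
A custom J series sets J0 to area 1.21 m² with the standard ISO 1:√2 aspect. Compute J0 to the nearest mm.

Let the short side be w mm. Then w · w√2 = 1.21 m² = 1,210,000 mm².
w² = 1,210,000/√2, so w ≈ 925.0 mm; long side = w√2 ≈ 1308.1 mm.

925 × 1308 mm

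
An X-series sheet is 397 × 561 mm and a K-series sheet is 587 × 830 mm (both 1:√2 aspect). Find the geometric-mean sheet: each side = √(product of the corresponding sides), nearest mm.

483 × 682 mm

Short side: √(397 · 587) = √233039 ≈ 482.7 → 483 mm
Long side: √(561 · 830) = √465630 ≈ 682.4 → 682 mm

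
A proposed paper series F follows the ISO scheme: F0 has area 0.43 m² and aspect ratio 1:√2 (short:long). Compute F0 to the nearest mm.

551 × 780 mm

Let the short side be w mm. Then w · w√2 = 0.43 m² = 430,000 mm².
w² = 430,000/√2, so w ≈ 551.4 mm; long side = w√2 ≈ 779.8 mm.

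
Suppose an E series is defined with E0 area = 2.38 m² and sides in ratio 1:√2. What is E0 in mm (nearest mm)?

Let the short side be w mm. Then w · w√2 = 2.38 m² = 2,380,000 mm².
w² = 2,380,000/√2, so w ≈ 1297.3 mm; long side = w√2 ≈ 1834.6 mm.

1297 × 1835 mm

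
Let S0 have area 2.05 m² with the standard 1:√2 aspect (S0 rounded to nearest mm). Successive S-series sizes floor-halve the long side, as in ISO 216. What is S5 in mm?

Let S0's short side be w mm. w · w√2 = 2.05 m² = 2,050,000 mm², so w ≈ 1204.0 mm and w√2 ≈ 1702.7 mm → S0 = 1204 × 1703 mm.
S1: ⌊1703/2⌋ × 1204 = 851 × 1204 mm
S2: ⌊1204/2⌋ × 851 = 602 × 851 mm
S3: ⌊851/2⌋ × 602 = 425 × 602 mm
S4: ⌊602/2⌋ × 425 = 301 × 425 mm
S5: ⌊425/2⌋ × 301 = 212 × 301 mm

212 × 301 mm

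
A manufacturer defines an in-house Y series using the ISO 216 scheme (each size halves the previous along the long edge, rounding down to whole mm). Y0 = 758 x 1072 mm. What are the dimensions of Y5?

Y1: ⌊1072/2⌋ × 758 = 536 × 758 mm
Y2: ⌊758/2⌋ × 536 = 379 × 536 mm
Y3: ⌊536/2⌋ × 379 = 268 × 379 mm
Y4: ⌊379/2⌋ × 268 = 189 × 268 mm
Y5: ⌊268/2⌋ × 189 = 134 × 189 mm

134 × 189 mm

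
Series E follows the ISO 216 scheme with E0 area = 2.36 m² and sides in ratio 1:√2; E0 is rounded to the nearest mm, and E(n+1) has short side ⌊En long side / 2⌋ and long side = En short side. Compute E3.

456 × 646 mm

Let E0's short side be w mm. w · w√2 = 2.36 m² = 2,360,000 mm², so w ≈ 1291.8 mm and w√2 ≈ 1826.9 mm → E0 = 1292 × 1827 mm.
E1: ⌊1827/2⌋ × 1292 = 913 × 1292 mm
E2: ⌊1292/2⌋ × 913 = 646 × 913 mm
E3: ⌊913/2⌋ × 646 = 456 × 646 mm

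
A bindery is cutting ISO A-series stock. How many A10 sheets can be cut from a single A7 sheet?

8

A7 = 74 × 105 mm; A10 = 26 × 37 mm.
Each halving step doubles the count; 3 steps from A7 to A10.
2^3 = 8.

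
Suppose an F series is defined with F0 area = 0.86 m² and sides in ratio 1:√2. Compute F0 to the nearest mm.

780 × 1103 mm

Let the short side be w mm. Then w · w√2 = 0.86 m² = 860,000 mm².
w² = 860,000/√2, so w ≈ 779.8 mm; long side = w√2 ≈ 1102.8 mm.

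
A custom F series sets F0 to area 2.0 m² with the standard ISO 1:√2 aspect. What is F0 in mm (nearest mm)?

Let the short side be w mm. Then w · w√2 = 2.0 m² = 2,000,000 mm².
w² = 2,000,000/√2, so w ≈ 1189.2 mm; long side = w√2 ≈ 1681.8 mm.

1189 × 1682 mm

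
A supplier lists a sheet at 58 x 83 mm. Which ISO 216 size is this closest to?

Aspect ratio 83/58 ≈ 1.431 (ISO target is √2 ≈ 1.414).
In the C-series (envelope sizes, between A and B): C8 = 57 × 81 mm.
Off by 3 mm total — nearest standard size.

C8 (57 × 81 mm)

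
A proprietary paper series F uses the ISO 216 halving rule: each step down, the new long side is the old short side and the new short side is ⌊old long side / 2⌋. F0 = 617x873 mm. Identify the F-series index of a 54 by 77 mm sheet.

F7

F0: 617 × 873 mm
F1: 436 × 617 mm
F2: 308 × 436 mm
F3: 218 × 308 mm
F4: 154 × 218 mm
F5: 109 × 154 mm
F6: 77 × 109 mm
F7: 54 × 77 mm
F8: 38 × 54 mm
→ matches F7.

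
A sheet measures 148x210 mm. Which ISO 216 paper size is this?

Aspect ratio 210/148 ≈ 1.419 — close to the ISO √2 ≈ 1.414.
In the A-series (A0 area = 1 m²): A5 = 148 × 210 mm.

A5 (148 × 210 mm)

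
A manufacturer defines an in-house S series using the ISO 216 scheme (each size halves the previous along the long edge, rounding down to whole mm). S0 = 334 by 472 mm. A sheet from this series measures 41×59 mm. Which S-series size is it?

S6

S0: 334 × 472 mm
S1: 236 × 334 mm
S2: 167 × 236 mm
S3: 118 × 167 mm
S4: 83 × 118 mm
S5: 59 × 83 mm
S6: 41 × 59 mm
S7: 29 × 41 mm
→ matches S6.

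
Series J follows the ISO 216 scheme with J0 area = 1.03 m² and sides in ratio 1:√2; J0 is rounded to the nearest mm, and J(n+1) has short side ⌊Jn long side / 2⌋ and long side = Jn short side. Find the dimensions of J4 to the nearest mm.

213 × 301 mm

Let J0's short side be w mm. w · w√2 = 1.03 m² = 1,030,000 mm², so w ≈ 853.4 mm and w√2 ≈ 1206.9 mm → J0 = 853 × 1207 mm.
J1: ⌊1207/2⌋ × 853 = 603 × 853 mm
J2: ⌊853/2⌋ × 603 = 426 × 603 mm
J3: ⌊603/2⌋ × 426 = 301 × 426 mm
J4: ⌊426/2⌋ × 301 = 213 × 301 mm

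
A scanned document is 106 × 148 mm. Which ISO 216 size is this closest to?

A6 (105 × 148 mm)

Aspect ratio 148/106 ≈ 1.396 (ISO target is √2 ≈ 1.414).
In the A-series (A0 area = 1 m²): A6 = 105 × 148 mm.
Off by 1 mm total — nearest standard size.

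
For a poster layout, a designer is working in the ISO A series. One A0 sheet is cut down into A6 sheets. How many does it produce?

64

Each ISO step halves the sheet: 1 × A0 → 2 × A1 → 4 × A2 → 8 × A3 → …
From A0 to A6 is 6 halving steps: 2^6 = 64.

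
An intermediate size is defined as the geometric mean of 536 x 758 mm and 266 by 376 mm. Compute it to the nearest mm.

Short side: √(536 · 266) = √142576 ≈ 377.6 → 378 mm
Long side: √(758 · 376) = √285008 ≈ 533.9 → 534 mm

378 × 534 mm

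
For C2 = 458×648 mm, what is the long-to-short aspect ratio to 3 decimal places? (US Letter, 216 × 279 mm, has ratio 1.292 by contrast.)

648 / 458 = 1.415
Matches √2 ≈ 1.414 — the ISO 216 defining ratio.

1.415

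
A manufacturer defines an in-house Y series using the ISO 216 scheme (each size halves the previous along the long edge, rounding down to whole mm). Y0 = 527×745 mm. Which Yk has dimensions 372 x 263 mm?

Y2

Y0: 527 × 745 mm
Y1: 372 × 527 mm
Y2: 263 × 372 mm
Y3: 186 × 263 mm
→ matches Y2.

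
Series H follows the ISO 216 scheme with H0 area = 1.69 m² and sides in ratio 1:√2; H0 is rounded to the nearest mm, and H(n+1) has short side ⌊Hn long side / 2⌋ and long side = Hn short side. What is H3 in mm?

386 × 546 mm

Let H0's short side be w mm. w · w√2 = 1.69 m² = 1,690,000 mm², so w ≈ 1093.2 mm and w√2 ≈ 1546.0 mm → H0 = 1093 × 1546 mm.
H1: ⌊1546/2⌋ × 1093 = 773 × 1093 mm
H2: ⌊1093/2⌋ × 773 = 546 × 773 mm
H3: ⌊773/2⌋ × 546 = 386 × 546 mm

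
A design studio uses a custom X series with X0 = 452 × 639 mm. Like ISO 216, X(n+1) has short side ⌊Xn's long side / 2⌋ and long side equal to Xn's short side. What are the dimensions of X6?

X1 = 319 × 452 mm (from X0 by 1 halving).
X2: ⌊452/2⌋ × 319 = 226 × 319 mm
X3: ⌊319/2⌋ × 226 = 159 × 226 mm
X4: ⌊226/2⌋ × 159 = 113 × 159 mm
X5: ⌊159/2⌋ × 113 = 79 × 113 mm
X6: ⌊113/2⌋ × 79 = 56 × 79 mm

56 × 79 mm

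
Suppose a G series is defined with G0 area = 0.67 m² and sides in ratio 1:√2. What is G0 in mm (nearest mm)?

Let the short side be w mm. Then w · w√2 = 0.67 m² = 670,000 mm².
w² = 670,000/√2, so w ≈ 688.3 mm; long side = w√2 ≈ 973.4 mm.

688 × 973 mm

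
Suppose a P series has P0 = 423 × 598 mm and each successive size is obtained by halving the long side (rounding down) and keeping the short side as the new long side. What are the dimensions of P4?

105 × 149 mm

P1: ⌊598/2⌋ × 423 = 299 × 423 mm
P2: ⌊423/2⌋ × 299 = 211 × 299 mm
P3: ⌊299/2⌋ × 211 = 149 × 211 mm
P4: ⌊211/2⌋ × 149 = 105 × 149 mm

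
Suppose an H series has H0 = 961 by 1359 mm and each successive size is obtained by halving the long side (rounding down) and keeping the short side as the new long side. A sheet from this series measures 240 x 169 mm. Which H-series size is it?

H0: 961 × 1359 mm
H1: 679 × 961 mm
H2: 480 × 679 mm
H3: 339 × 480 mm
H4: 240 × 339 mm
H5: 169 × 240 mm
H6: 120 × 169 mm
→ matches H5.

H5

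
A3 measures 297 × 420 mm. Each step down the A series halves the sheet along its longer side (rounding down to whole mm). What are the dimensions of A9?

A4: ⌊420/2⌋ × 297 = 210 × 297 mm
A5: ⌊297/2⌋ × 210 = 148 × 210 mm
A6: ⌊210/2⌋ × 148 = 105 × 148 mm
A7: ⌊148/2⌋ × 105 = 74 × 105 mm
A8: ⌊105/2⌋ × 74 = 52 × 74 mm
A9: ⌊74/2⌋ × 52 = 37 × 52 mm

37 × 52 mm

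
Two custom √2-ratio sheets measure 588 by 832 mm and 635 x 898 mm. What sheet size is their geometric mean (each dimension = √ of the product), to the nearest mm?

611 × 864 mm

Short side: √(588 · 635) = √373380 ≈ 611.0 → 611 mm
Long side: √(832 · 898) = √747136 ≈ 864.4 → 864 mm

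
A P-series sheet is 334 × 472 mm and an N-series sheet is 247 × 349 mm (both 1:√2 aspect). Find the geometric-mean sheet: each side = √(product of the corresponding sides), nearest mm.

287 × 406 mm

Short side: √(334 · 247) = √82498 ≈ 287.2 → 287 mm
Long side: √(472 · 349) = √164728 ≈ 405.9 → 406 mm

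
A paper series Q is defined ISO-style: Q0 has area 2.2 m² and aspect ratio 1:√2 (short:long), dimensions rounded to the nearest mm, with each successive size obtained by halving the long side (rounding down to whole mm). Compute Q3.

441 × 623 mm

Let Q0's short side be w mm. w · w√2 = 2.2 m² = 2,200,000 mm², so w ≈ 1247.3 mm and w√2 ≈ 1763.9 mm → Q0 = 1247 × 1764 mm.
Q1: ⌊1764/2⌋ × 1247 = 882 × 1247 mm
Q2: ⌊1247/2⌋ × 882 = 623 × 882 mm
Q3: ⌊882/2⌋ × 623 = 441 × 623 mm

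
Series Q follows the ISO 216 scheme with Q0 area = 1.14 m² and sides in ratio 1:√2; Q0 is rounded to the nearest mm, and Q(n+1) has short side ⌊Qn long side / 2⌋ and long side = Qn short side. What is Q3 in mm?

Let Q0's short side be w mm. w · w√2 = 1.14 m² = 1,140,000 mm², so w ≈ 897.8 mm and w√2 ≈ 1269.7 mm → Q0 = 898 × 1270 mm.
Q1: ⌊1270/2⌋ × 898 = 635 × 898 mm
Q2: ⌊898/2⌋ × 635 = 449 × 635 mm
Q3: ⌊635/2⌋ × 449 = 317 × 449 mm

317 × 449 mm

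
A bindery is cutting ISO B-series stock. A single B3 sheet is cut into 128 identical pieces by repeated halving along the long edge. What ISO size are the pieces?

128 = 2^7, so 7 halving steps.
B3 → B4 → … → B10 after 7 steps.

B10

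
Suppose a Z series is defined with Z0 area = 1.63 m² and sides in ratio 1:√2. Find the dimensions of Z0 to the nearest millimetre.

1074 × 1518 mm

Let the short side be w mm. Then w · w√2 = 1.63 m² = 1,630,000 mm².
w² = 1,630,000/√2, so w ≈ 1073.6 mm; long side = w√2 ≈ 1518.3 mm.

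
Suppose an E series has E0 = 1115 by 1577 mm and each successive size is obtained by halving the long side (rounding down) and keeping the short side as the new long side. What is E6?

139 × 197 mm

E1 = 788 × 1115 mm (from E0 by 1 halving).
E2: ⌊1115/2⌋ × 788 = 557 × 788 mm
E3: ⌊788/2⌋ × 557 = 394 × 557 mm
E4: ⌊557/2⌋ × 394 = 278 × 394 mm
E5: ⌊394/2⌋ × 278 = 197 × 278 mm
E6: ⌊278/2⌋ × 197 = 139 × 197 mm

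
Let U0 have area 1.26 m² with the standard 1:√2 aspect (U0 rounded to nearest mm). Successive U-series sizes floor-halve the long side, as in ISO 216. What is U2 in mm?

Let U0's short side be w mm. w · w√2 = 1.26 m² = 1,260,000 mm², so w ≈ 943.9 mm and w√2 ≈ 1334.9 mm → U0 = 944 × 1335 mm.
U1: ⌊1335/2⌋ × 944 = 667 × 944 mm
U2: ⌊944/2⌋ × 667 = 472 × 667 mm

472 × 667 mm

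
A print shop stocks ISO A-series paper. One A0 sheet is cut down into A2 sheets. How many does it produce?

4

Each ISO step halves the sheet: 1 × A0 → 2 × A1 → 4 × A2
From A0 to A2 is 2 halving steps: 2^2 = 4.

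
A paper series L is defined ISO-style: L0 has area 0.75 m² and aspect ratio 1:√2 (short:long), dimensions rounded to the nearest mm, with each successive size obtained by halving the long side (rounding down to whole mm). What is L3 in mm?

Let L0's short side be w mm. w · w√2 = 0.75 m² = 750,000 mm², so w ≈ 728.2 mm and w√2 ≈ 1029.9 mm → L0 = 728 × 1030 mm.
L1: ⌊1030/2⌋ × 728 = 515 × 728 mm
L2: ⌊728/2⌋ × 515 = 364 × 515 mm
L3: ⌊515/2⌋ × 364 = 257 × 364 mm

257 × 364 mm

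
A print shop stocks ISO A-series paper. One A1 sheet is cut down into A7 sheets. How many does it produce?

64

A1 = 594 × 841 mm; A7 = 74 × 105 mm.
Each halving step doubles the count; 6 steps from A1 to A7.
2^6 = 64.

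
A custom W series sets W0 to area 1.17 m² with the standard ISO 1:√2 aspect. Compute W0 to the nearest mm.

910 × 1286 mm

Let the short side be w mm. Then w · w√2 = 1.17 m² = 1,170,000 mm².
w² = 1,170,000/√2, so w ≈ 909.6 mm; long side = w√2 ≈ 1286.3 mm.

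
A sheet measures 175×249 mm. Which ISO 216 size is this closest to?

B5 (176 × 250 mm)

Aspect ratio 249/175 ≈ 1.423 — close to the ISO √2 ≈ 1.414.
In the B-series (B0 = 1000 × 1414 mm): B5 = 176 × 250 mm.
Off by 2 mm total — nearest standard size.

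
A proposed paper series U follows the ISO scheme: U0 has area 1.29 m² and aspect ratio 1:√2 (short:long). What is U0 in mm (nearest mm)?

Let the short side be w mm. Then w · w√2 = 1.29 m² = 1,290,000 mm².
w² = 1,290,000/√2, so w ≈ 955.1 mm; long side = w√2 ≈ 1350.7 mm.

955 × 1351 mm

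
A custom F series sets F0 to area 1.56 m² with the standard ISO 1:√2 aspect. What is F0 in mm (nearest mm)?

Let the short side be w mm. Then w · w√2 = 1.56 m² = 1,560,000 mm².
w² = 1,560,000/√2, so w ≈ 1050.3 mm; long side = w√2 ≈ 1485.3 mm.

1050 × 1485 mm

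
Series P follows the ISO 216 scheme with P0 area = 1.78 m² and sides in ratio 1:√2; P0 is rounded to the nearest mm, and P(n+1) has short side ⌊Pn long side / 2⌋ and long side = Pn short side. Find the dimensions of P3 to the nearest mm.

396 × 561 mm

Let P0's short side be w mm. w · w√2 = 1.78 m² = 1,780,000 mm², so w ≈ 1121.9 mm and w√2 ≈ 1586.6 mm → P0 = 1122 × 1587 mm.
P1: ⌊1587/2⌋ × 1122 = 793 × 1122 mm
P2: ⌊1122/2⌋ × 793 = 561 × 793 mm
P3: ⌊793/2⌋ × 561 = 396 × 561 mm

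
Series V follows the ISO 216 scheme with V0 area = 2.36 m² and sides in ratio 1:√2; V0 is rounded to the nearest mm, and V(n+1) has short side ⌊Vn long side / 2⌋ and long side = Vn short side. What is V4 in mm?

323 × 456 mm

Let V0's short side be w mm. w · w√2 = 2.36 m² = 2,360,000 mm², so w ≈ 1291.8 mm and w√2 ≈ 1826.9 mm → V0 = 1292 × 1827 mm.
V1: ⌊1827/2⌋ × 1292 = 913 × 1292 mm
V2: ⌊1292/2⌋ × 913 = 646 × 913 mm
V3: ⌊913/2⌋ × 646 = 456 × 646 mm
V4: ⌊646/2⌋ × 456 = 323 × 456 mm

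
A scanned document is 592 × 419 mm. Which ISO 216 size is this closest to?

Aspect ratio 592/419 ≈ 1.413 — close to the ISO √2 ≈ 1.414.
In the A-series (A0 area = 1 m²): A2 = 420 × 594 mm.
Off by 3 mm total — nearest standard size.

A2 (420 × 594 mm)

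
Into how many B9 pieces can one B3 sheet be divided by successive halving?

B3 = 353 × 500 mm; B9 = 44 × 62 mm.
Each halving step doubles the count; 6 steps from B3 to B9.
2^6 = 64.

64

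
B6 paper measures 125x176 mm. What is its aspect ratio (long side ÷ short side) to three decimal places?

176 / 125 = 1.408
ISO 216 targets √2 ≈ 1.414; the -0.006 deviation is from mm rounding.

1.408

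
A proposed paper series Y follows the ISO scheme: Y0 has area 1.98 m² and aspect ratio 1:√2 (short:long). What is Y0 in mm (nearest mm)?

Let the short side be w mm. Then w · w√2 = 1.98 m² = 1,980,000 mm².
w² = 1,980,000/√2, so w ≈ 1183.2 mm; long side = w√2 ≈ 1673.4 mm.

1183 × 1673 mm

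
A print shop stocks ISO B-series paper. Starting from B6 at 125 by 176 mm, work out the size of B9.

B7: ⌊176/2⌋ × 125 = 88 × 125 mm
B8: ⌊125/2⌋ × 88 = 62 × 88 mm
B9: ⌊88/2⌋ × 62 = 44 × 62 mm

44 × 62 mm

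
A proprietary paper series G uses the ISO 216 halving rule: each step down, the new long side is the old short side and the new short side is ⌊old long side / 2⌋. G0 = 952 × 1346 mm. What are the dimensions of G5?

168 × 238 mm

G1: ⌊1346/2⌋ × 952 = 673 × 952 mm
G2: ⌊952/2⌋ × 673 = 476 × 673 mm
G3: ⌊673/2⌋ × 476 = 336 × 476 mm
G4: ⌊476/2⌋ × 336 = 238 × 336 mm
G5: ⌊336/2⌋ × 238 = 168 × 238 mm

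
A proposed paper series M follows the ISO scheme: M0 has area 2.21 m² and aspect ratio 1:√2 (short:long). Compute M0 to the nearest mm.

Let the short side be w mm. Then w · w√2 = 2.21 m² = 2,210,000 mm².
w² = 2,210,000/√2, so w ≈ 1250.1 mm; long side = w√2 ≈ 1767.9 mm.

1250 × 1768 mm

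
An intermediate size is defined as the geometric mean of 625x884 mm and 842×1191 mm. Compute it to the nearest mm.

725 × 1026 mm

Short side: √(625 · 842) = √526250 ≈ 725.4 → 725 mm
Long side: √(884 · 1191) = √1052844 ≈ 1026.1 → 1026 mm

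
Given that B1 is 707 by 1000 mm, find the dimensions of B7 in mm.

B2: ⌊1000/2⌋ × 707 = 500 × 707 mm
B3: ⌊707/2⌋ × 500 = 353 × 500 mm
B4: ⌊500/2⌋ × 353 = 250 × 353 mm
B5: ⌊353/2⌋ × 250 = 176 × 250 mm
B6: ⌊250/2⌋ × 176 = 125 × 176 mm
B7: ⌊176/2⌋ × 125 = 88 × 125 mm

88 × 125 mm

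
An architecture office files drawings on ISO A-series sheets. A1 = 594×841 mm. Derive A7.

74 × 105 mm

A2: ⌊841/2⌋ × 594 = 420 × 594 mm
A3: ⌊594/2⌋ × 420 = 297 × 420 mm
A4: ⌊420/2⌋ × 297 = 210 × 297 mm
A5: ⌊297/2⌋ × 210 = 148 × 210 mm
A6: ⌊210/2⌋ × 148 = 105 × 148 mm
A7: ⌊148/2⌋ × 105 = 74 × 105 mm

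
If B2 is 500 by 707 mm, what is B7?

88 × 125 mm

B3: ⌊707/2⌋ × 500 = 353 × 500 mm
B4: ⌊500/2⌋ × 353 = 250 × 353 mm
B5: ⌊353/2⌋ × 250 = 176 × 250 mm
B6: ⌊250/2⌋ × 176 = 125 × 176 mm
B7: ⌊176/2⌋ × 125 = 88 × 125 mm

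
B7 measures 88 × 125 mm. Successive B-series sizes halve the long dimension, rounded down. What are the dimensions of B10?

B8: ⌊125/2⌋ × 88 = 62 × 88 mm
B9: ⌊88/2⌋ × 62 = 44 × 62 mm
B10: ⌊62/2⌋ × 44 = 31 × 44 mm

31 × 44 mm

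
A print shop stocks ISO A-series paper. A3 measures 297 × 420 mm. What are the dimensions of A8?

52 × 74 mm

A4: ⌊420/2⌋ × 297 = 210 × 297 mm
A5: ⌊297/2⌋ × 210 = 148 × 210 mm
A6: ⌊210/2⌋ × 148 = 105 × 148 mm
A7: ⌊148/2⌋ × 105 = 74 × 105 mm
A8: ⌊105/2⌋ × 74 = 52 × 74 mm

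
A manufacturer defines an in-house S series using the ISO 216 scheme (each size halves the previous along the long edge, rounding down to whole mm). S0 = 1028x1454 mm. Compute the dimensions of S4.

S1 = 727 × 1028 mm (from S0 by 1 halving).
S2: ⌊1028/2⌋ × 727 = 514 × 727 mm
S3: ⌊727/2⌋ × 514 = 363 × 514 mm
S4: ⌊514/2⌋ × 363 = 257 × 363 mm

257 × 363 mm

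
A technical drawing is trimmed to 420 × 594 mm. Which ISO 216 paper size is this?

Aspect ratio 594/420 ≈ 1.414 — close to the ISO √2 ≈ 1.414.
In the A-series (A0 area = 1 m²): A2 = 420 × 594 mm.

A2 (420 × 594 mm)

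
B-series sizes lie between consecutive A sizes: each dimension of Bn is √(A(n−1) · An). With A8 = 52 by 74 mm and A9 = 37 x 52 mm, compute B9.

Short side: √(52 · 37) = √1924 ≈ 43.9 → 44 mm
Long side: √(74 · 52) = √3848 ≈ 62.0 → 62 mm

44 × 62 mm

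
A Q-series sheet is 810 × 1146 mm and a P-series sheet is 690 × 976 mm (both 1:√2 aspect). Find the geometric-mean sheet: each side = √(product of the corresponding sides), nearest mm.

748 × 1058 mm

Short side: √(810 · 690) = √558900 ≈ 747.6 → 748 mm
Long side: √(1146 · 976) = √1118496 ≈ 1057.6 → 1058 mm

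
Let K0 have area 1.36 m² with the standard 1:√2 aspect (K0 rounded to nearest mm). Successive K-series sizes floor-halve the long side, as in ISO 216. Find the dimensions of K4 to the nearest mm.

Let K0's short side be w mm. w · w√2 = 1.36 m² = 1,360,000 mm², so w ≈ 980.6 mm and w√2 ≈ 1386.8 mm → K0 = 981 × 1387 mm.
K1: ⌊1387/2⌋ × 981 = 693 × 981 mm
K2: ⌊981/2⌋ × 693 = 490 × 693 mm
K3: ⌊693/2⌋ × 490 = 346 × 490 mm
K4: ⌊490/2⌋ × 346 = 245 × 346 mm

245 × 346 mm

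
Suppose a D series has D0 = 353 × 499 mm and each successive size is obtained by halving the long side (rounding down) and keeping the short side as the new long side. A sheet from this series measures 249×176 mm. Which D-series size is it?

D0: 353 × 499 mm
D1: 249 × 353 mm
D2: 176 × 249 mm
D3: 124 × 176 mm
→ matches D2.

D2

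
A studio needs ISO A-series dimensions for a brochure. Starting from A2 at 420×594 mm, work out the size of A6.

A3: ⌊594/2⌋ × 420 = 297 × 420 mm
A4: ⌊420/2⌋ × 297 = 210 × 297 mm
A5: ⌊297/2⌋ × 210 = 148 × 210 mm
A6: ⌊210/2⌋ × 148 = 105 × 148 mm

105 × 148 mm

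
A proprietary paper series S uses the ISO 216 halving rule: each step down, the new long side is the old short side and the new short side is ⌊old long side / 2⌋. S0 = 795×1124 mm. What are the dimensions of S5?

S1 = 562 × 795 mm (from S0 by 1 halving).
S2: ⌊795/2⌋ × 562 = 397 × 562 mm
S3: ⌊562/2⌋ × 397 = 281 × 397 mm
S4: ⌊397/2⌋ × 281 = 198 × 281 mm
S5: ⌊281/2⌋ × 198 = 140 × 198 mm

140 × 198 mm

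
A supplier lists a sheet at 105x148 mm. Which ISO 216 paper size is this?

A6 (105 × 148 mm)

Aspect ratio 148/105 ≈ 1.410 — close to the ISO √2 ≈ 1.414.
In the A-series (A0 area = 1 m²): A6 = 105 × 148 mm.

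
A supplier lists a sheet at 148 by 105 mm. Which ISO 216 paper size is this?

A6 (105 × 148 mm)

Aspect ratio 148/105 ≈ 1.410 — close to the ISO √2 ≈ 1.414.
In the A-series (A0 area = 1 m²): A6 = 105 × 148 mm.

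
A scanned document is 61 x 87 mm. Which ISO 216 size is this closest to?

B8 (62 × 88 mm)

Aspect ratio 87/61 ≈ 1.426 — close to the ISO √2 ≈ 1.414.
In the B-series (B0 = 1000 × 1414 mm): B8 = 62 × 88 mm.
Off by 2 mm total — nearest standard size.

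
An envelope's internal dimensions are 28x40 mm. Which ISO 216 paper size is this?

C10 (28 × 40 mm)

Aspect ratio 40/28 ≈ 1.429 — close to the ISO √2 ≈ 1.414.
In the C-series (envelope sizes, between A and B): C10 = 28 × 40 mm.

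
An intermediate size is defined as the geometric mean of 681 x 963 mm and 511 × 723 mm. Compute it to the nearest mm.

590 × 834 mm

Short side: √(681 · 511) = √347991 ≈ 589.9 → 590 mm
Long side: √(963 · 723) = √696249 ≈ 834.4 → 834 mm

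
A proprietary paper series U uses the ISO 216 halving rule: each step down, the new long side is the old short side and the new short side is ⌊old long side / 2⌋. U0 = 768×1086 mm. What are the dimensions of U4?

U1 = 543 × 768 mm (from U0 by 1 halving).
U2: ⌊768/2⌋ × 543 = 384 × 543 mm
U3: ⌊543/2⌋ × 384 = 271 × 384 mm
U4: ⌊384/2⌋ × 271 = 192 × 271 mm

192 × 271 mm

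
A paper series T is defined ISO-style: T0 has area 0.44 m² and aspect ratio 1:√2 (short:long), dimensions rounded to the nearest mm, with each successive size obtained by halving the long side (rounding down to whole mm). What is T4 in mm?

139 × 197 mm

Let T0's short side be w mm. w · w√2 = 0.44 m² = 440,000 mm², so w ≈ 557.8 mm and w√2 ≈ 788.8 mm → T0 = 558 × 789 mm.
T1: ⌊789/2⌋ × 558 = 394 × 558 mm
T2: ⌊558/2⌋ × 394 = 279 × 394 mm
T3: ⌊394/2⌋ × 279 = 197 × 279 mm
T4: ⌊279/2⌋ × 197 = 139 × 197 mm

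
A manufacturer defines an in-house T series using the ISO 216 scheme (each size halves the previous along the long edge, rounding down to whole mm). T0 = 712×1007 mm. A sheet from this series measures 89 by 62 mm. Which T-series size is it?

T0: 712 × 1007 mm
T1: 503 × 712 mm
T2: 356 × 503 mm
T3: 251 × 356 mm
T4: 178 × 251 mm
T5: 125 × 178 mm
T6: 89 × 125 mm
T7: 62 × 89 mm
T8: 44 × 62 mm
→ matches T7.

T7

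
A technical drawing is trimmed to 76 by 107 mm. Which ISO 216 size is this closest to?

A7 (74 × 105 mm)

Aspect ratio 107/76 ≈ 1.408 — close to the ISO √2 ≈ 1.414.
In the A-series (A0 area = 1 m²): A7 = 74 × 105 mm.
Off by 4 mm total — nearest standard size.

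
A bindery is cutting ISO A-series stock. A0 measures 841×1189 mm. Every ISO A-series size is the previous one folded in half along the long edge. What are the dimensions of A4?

A1: ⌊1189/2⌋ × 841 = 594 × 841 mm
A2: ⌊841/2⌋ × 594 = 420 × 594 mm
A3: ⌊594/2⌋ × 420 = 297 × 420 mm
A4: ⌊420/2⌋ × 297 = 210 × 297 mm

210 × 297 mm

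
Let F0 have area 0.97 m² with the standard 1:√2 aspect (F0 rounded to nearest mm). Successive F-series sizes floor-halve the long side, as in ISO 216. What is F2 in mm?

Let F0's short side be w mm. w · w√2 = 0.97 m² = 970,000 mm², so w ≈ 828.2 mm and w√2 ≈ 1171.2 mm → F0 = 828 × 1171 mm.
F1: ⌊1171/2⌋ × 828 = 585 × 828 mm
F2: ⌊828/2⌋ × 585 = 414 × 585 mm

414 × 585 mm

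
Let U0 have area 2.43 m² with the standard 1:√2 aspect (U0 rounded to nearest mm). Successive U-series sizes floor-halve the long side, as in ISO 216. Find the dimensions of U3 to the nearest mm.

Let U0's short side be w mm. w · w√2 = 2.43 m² = 2,430,000 mm², so w ≈ 1310.8 mm and w√2 ≈ 1853.8 mm → U0 = 1311 × 1854 mm.
U1: ⌊1854/2⌋ × 1311 = 927 × 1311 mm
U2: ⌊1311/2⌋ × 927 = 655 × 927 mm
U3: ⌊927/2⌋ × 655 = 463 × 655 mm

463 × 655 mm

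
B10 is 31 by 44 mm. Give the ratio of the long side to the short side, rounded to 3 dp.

1.419

44 / 31 = 1.419
ISO 216 targets √2 ≈ 1.414; the +0.005 deviation is from mm rounding.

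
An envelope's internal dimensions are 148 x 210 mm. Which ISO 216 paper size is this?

Aspect ratio 210/148 ≈ 1.419 — close to the ISO √2 ≈ 1.414.
In the A-series (A0 area = 1 m²): A5 = 148 × 210 mm.

A5 (148 × 210 mm)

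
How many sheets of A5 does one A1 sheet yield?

A1 = 594 × 841 mm; A5 = 148 × 210 mm.
Each halving step doubles the count; 4 steps from A1 to A5.
2^4 = 16.

16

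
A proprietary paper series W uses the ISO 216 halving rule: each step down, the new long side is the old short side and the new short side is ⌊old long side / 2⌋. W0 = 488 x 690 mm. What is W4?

W1 = 345 × 488 mm (from W0 by 1 halving).
W2: ⌊488/2⌋ × 345 = 244 × 345 mm
W3: ⌊345/2⌋ × 244 = 172 × 244 mm
W4: ⌊244/2⌋ × 172 = 122 × 172 mm

122 × 172 mm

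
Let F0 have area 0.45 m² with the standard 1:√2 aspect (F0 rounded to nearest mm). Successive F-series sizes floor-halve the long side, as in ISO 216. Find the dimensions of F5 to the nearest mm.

99 × 141 mm

Let F0's short side be w mm. w · w√2 = 0.45 m² = 450,000 mm², so w ≈ 564.1 mm and w√2 ≈ 797.7 mm → F0 = 564 × 798 mm.
F1: ⌊798/2⌋ × 564 = 399 × 564 mm
F2: ⌊564/2⌋ × 399 = 282 × 399 mm
F3: ⌊399/2⌋ × 282 = 199 × 282 mm
F4: ⌊282/2⌋ × 199 = 141 × 199 mm
F5: ⌊199/2⌋ × 141 = 99 × 141 mm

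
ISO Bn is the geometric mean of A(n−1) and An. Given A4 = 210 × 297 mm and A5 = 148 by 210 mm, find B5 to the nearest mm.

176 × 250 mm

Short side: √(210 · 148) = √31080 ≈ 176.3 → 176 mm
Long side: √(297 · 210) = √62370 ≈ 249.7 → 250 mm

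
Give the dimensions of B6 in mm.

B0 = 1000 × 1414 mm (B0 has a 1000 mm short side, aspect 1:√2).
B1: ⌊1414/2⌋ × 1000 = 707 × 1000 mm
B2: ⌊1000/2⌋ × 707 = 500 × 707 mm
B3: ⌊707/2⌋ × 500 = 353 × 500 mm
B4: ⌊500/2⌋ × 353 = 250 × 353 mm
B5: ⌊353/2⌋ × 250 = 176 × 250 mm
B6: ⌊250/2⌋ × 176 = 125 × 176 mm

125 × 176 mm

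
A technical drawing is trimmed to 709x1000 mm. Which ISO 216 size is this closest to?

B1 (707 × 1000 mm)

Aspect ratio 1000/709 ≈ 1.410 — close to the ISO √2 ≈ 1.414.
In the B-series (B0 = 1000 × 1414 mm): B1 = 707 × 1000 mm.
Off by 2 mm total — nearest standard size.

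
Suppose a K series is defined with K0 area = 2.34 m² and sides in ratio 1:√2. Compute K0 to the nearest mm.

1286 × 1819 mm

Let the short side be w mm. Then w · w√2 = 2.34 m² = 2,340,000 mm².
w² = 2,340,000/√2, so w ≈ 1286.3 mm; long side = w√2 ≈ 1819.1 mm.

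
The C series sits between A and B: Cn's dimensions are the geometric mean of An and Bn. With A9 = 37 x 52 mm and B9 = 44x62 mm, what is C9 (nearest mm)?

40 × 57 mm

Short side: √(37 · 44) = √1628 ≈ 40.3 → 40 mm
Long side: √(52 · 62) = √3224 ≈ 56.8 → 57 mm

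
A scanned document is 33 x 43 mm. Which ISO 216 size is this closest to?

B10 (31 × 44 mm)

Aspect ratio 43/33 ≈ 1.303 (ISO target is √2 ≈ 1.414).
In the B-series (B0 = 1000 × 1414 mm): B10 = 31 × 44 mm.
Off by 3 mm total — nearest standard size.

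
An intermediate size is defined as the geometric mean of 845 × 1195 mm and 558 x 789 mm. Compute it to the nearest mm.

Short side: √(845 · 558) = √471510 ≈ 686.7 → 687 mm
Long side: √(1195 · 789) = √942855 ≈ 971.0 → 971 mm

687 × 971 mm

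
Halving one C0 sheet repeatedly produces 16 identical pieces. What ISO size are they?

C4

16 = 2^4, so 4 halving steps.
C0 → C1 → … → C4 after 4 steps.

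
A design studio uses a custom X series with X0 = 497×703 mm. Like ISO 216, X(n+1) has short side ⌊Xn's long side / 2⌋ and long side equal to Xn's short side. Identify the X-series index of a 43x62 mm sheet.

X7

X0: 497 × 703 mm
X1: 351 × 497 mm
X2: 248 × 351 mm
X3: 175 × 248 mm
X4: 124 × 175 mm
X5: 87 × 124 mm
X6: 62 × 87 mm
X7: 43 × 62 mm
X8: 31 × 43 mm
→ matches X7.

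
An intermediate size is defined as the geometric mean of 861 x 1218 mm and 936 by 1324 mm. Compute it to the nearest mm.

Short side: √(861 · 936) = √805896 ≈ 897.7 → 898 mm
Long side: √(1218 · 1324) = √1612632 ≈ 1269.9 → 1270 mm

898 × 1270 mm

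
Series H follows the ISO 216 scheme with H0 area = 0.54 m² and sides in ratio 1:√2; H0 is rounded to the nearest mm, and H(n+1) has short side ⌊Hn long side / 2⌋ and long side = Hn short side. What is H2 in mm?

Let H0's short side be w mm. w · w√2 = 0.54 m² = 540,000 mm², so w ≈ 617.9 mm and w√2 ≈ 873.9 mm → H0 = 618 × 874 mm.
H1: ⌊874/2⌋ × 618 = 437 × 618 mm
H2: ⌊618/2⌋ × 437 = 309 × 437 mm

309 × 437 mm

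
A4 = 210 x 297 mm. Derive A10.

26 × 37 mm

A5: ⌊297/2⌋ × 210 = 148 × 210 mm
A6: ⌊210/2⌋ × 148 = 105 × 148 mm
A7: ⌊148/2⌋ × 105 = 74 × 105 mm
A8: ⌊105/2⌋ × 74 = 52 × 74 mm
A9: ⌊74/2⌋ × 52 = 37 × 52 mm
A10: ⌊52/2⌋ × 37 = 26 × 37 mm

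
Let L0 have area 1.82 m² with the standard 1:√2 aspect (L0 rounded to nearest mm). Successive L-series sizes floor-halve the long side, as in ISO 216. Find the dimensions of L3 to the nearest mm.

401 × 567 mm

Let L0's short side be w mm. w · w√2 = 1.82 m² = 1,820,000 mm², so w ≈ 1134.4 mm and w√2 ≈ 1604.3 mm → L0 = 1134 × 1604 mm.
L1: ⌊1604/2⌋ × 1134 = 802 × 1134 mm
L2: ⌊1134/2⌋ × 802 = 567 × 802 mm
L3: ⌊802/2⌋ × 567 = 401 × 567 mm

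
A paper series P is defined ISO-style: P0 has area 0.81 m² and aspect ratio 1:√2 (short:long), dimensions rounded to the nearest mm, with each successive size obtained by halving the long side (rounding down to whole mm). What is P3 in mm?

Let P0's short side be w mm. w · w√2 = 0.81 m² = 810,000 mm², so w ≈ 756.8 mm and w√2 ≈ 1070.3 mm → P0 = 757 × 1070 mm.
P1: ⌊1070/2⌋ × 757 = 535 × 757 mm
P2: ⌊757/2⌋ × 535 = 378 × 535 mm
P3: ⌊535/2⌋ × 378 = 267 × 378 mm

267 × 378 mm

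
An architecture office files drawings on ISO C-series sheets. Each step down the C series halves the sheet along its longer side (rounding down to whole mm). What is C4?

C0 = 917 × 1297 mm (C0 is the geometric mean of A0 and B0, aspect 1:√2).
C1: ⌊1297/2⌋ × 917 = 648 × 917 mm
C2: ⌊917/2⌋ × 648 = 458 × 648 mm
C3: ⌊648/2⌋ × 458 = 324 × 458 mm
C4: ⌊458/2⌋ × 324 = 229 × 324 mm

229 × 324 mm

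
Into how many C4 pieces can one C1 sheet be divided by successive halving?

8

Each ISO step halves the sheet: 1 × C1 → 2 × C2 → 4 × C3 → 8 × C4
From C1 to C4 is 3 halving steps: 2^3 = 8.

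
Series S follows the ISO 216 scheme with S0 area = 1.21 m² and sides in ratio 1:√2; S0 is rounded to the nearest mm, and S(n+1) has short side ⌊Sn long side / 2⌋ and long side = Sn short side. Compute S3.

327 × 462 mm

Let S0's short side be w mm. w · w√2 = 1.21 m² = 1,210,000 mm², so w ≈ 925.0 mm and w√2 ≈ 1308.1 mm → S0 = 925 × 1308 mm.
S1: ⌊1308/2⌋ × 925 = 654 × 925 mm
S2: ⌊925/2⌋ × 654 = 462 × 654 mm
S3: ⌊654/2⌋ × 462 = 327 × 462 mm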